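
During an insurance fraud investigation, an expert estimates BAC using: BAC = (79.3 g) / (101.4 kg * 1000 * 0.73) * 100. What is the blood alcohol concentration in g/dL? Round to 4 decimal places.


Applying the Widmark formula:
BAC = (dose_g / (body_wt * 1000 * r)) * 100
Denominator = 101.4 * 1000 * 0.73 = 74022
BAC = (79.3 / 74022) * 100
BAC = 0.1071 g/dL

0.1071


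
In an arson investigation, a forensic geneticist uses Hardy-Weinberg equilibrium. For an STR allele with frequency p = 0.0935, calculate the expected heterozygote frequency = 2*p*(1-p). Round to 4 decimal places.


Hardy-Weinberg heterozygote frequency:
q = 1 - p = 1 - 0.0935 = 0.9065
2pq = 2 * 0.0935 * 0.9065 = 0.1695

0.1695


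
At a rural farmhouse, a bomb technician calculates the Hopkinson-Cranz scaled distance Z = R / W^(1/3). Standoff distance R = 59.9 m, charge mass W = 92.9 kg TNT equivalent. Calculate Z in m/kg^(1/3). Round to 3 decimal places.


Scaled distance calculation:
W^(1/3) = 92.9^(1/3) = 4.52903
Z = R / W^(1/3) = 59.9 / 4.52903
Z = 13.226 m/kg^(1/3)

13.226


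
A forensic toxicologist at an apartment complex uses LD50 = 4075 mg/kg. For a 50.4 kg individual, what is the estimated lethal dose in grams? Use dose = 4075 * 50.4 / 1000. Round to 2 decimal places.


Lethal dose calculation:
Lethal dose = LD50 * body_weight / 1000
= 4075 * 50.4 / 1000
= 205380 / 1000
= 205.38 g

205.38


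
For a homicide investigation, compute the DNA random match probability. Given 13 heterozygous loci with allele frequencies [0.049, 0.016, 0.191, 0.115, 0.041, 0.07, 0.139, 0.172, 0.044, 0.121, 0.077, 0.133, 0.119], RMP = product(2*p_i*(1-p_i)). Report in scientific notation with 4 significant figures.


Computing RMP for 13 loci:
Locus 1: 2 * 0.049 * 0.951 = 0.093198
Locus 2: 2 * 0.016 * 0.984 = 0.031488
Locus 3: 2 * 0.191 * 0.809 = 0.309038
Locus 4: 2 * 0.115 * 0.885 = 0.20355
Locus 5: 2 * 0.041 * 0.959 = 0.078638
Locus 6: 2 * 0.07 * 0.93 = 0.1302
Locus 7: 2 * 0.139 * 0.861 = 0.239358
Locus 8: 2 * 0.172 * 0.828 = 0.284832
Locus 9: 2 * 0.044 * 0.956 = 0.084128
Locus 10: 2 * 0.121 * 0.879 = 0.212718
Locus 11: 2 * 0.077 * 0.923 = 0.142142
Locus 12: 2 * 0.133 * 0.867 = 0.230622
Locus 13: 2 * 0.119 * 0.881 = 0.209678
RMP = 1.585e-11

1.585e-11


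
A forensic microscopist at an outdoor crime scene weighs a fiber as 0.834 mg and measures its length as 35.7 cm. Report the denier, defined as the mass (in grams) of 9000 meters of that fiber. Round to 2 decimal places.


Denier calculation:
Mass in grams = 0.834 mg / 1000 = 0.000834 g
Length in meters = 35.7 cm / 100 = 0.357 m
Linear density = mass / length = 0.000834 / 0.357 = 0.00233613 g/m
Denier = (g/m) * 9000 = 0.00233613 * 9000 = 21.03

21.03


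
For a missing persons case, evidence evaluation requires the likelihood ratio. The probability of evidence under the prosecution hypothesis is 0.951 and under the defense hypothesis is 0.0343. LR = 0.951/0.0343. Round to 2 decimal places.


Likelihood ratio calculation:
LR = P(E|Hp) / P(E|Hd)
LR = 0.951 / 0.0343
LR = 27.73

27.73


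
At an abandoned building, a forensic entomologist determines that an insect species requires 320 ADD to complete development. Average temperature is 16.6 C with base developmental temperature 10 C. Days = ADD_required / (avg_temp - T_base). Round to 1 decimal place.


Insect development time:
Effective temperature = avg_temp - T_base = 16.6 - 10 = 6.6 C
Days = ADD / effective_temp = 320 / 6.6 = 48.5 days

48.5


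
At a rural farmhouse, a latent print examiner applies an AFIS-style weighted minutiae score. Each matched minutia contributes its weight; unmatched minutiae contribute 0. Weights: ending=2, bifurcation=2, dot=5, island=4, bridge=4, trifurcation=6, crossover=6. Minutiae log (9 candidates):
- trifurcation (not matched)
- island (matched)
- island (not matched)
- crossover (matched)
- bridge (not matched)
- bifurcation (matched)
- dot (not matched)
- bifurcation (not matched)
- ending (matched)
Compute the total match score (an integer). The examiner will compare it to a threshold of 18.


Weighted minutiae match score:
  trifurcation: not matched, +0
  island: matched, +4 (running total 4)
  island: not matched, +0
  crossover: matched, +6 (running total 10)
  bridge: not matched, +0
  bifurcation: matched, +2 (running total 12)
  dot: not matched, +0
  bifurcation: not matched, +0
  ending: matched, +2 (running total 14)
Total score = 14
Threshold = 18; verdict = inconclusive

14


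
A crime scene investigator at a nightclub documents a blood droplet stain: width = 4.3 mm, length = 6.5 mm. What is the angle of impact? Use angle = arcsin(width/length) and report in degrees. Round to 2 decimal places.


Blood spatter impact angle calculation:
width / length = 4.3 / 6.5 = 0.661538
angle = arcsin(0.661538)
angle = 41.42 degrees

41.42


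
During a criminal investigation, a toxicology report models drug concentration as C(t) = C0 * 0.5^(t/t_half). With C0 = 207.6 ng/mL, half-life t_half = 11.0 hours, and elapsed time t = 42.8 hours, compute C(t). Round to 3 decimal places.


Drug concentration decay:
Number of half-lives = t / t_half = 42.8 / 11.0 = 3.890909
Decay factor = 0.5^3.890909 = 0.06740928
C(t) = 207.6 * 0.06740928 = 13.994 ng/mL

13.994


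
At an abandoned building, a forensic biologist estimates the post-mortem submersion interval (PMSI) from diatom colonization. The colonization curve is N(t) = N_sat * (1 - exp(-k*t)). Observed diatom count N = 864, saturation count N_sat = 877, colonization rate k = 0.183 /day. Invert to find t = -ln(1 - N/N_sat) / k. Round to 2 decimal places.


PMSI from diatom colonization curve:
N / N_sat = 864 / 877 = 0.985177
1 - N/N_sat = 0.014823
ln(1 - N/N_sat) = -4.211575
t = -ln(1 - N/N_sat) / k = -(-4.211575) / 0.183 = 23.01 days

23.01


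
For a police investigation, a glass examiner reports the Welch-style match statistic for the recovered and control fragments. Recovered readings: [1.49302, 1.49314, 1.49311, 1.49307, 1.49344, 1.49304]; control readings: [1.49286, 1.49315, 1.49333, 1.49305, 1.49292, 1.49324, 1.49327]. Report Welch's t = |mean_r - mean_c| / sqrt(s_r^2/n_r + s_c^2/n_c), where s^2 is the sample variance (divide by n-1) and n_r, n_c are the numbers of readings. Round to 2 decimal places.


Welch's t-criterion for glass RI comparison:
Recovered mean = sum / n_r = 8.95882 / 6 = 1.4931367
Control mean = sum / n_c = 10.45182 / 7 = 1.4931171
Recovered sample variance s_r^2 = 2.40267e-08
Control sample variance s_c^2 = 3.23905e-08
Welch SE (unpooled) = sqrt(s_r^2/n_r + s_c^2/n_c) = sqrt(4.00444e-09 + 4.62721e-09) = sqrt(8.63165e-09) = 9.29067e-05
|mean_r - mean_c| = 1.95238e-05
t = 1.95238e-05 / 9.29067e-05 = 0.21

0.21


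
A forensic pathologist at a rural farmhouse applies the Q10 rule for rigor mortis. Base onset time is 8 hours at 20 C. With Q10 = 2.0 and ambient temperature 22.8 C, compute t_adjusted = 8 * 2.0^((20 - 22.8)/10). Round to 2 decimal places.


Rigor mortis time adjustment:
Exponent = (T_ref - T_actual) / 10 = (20 - 22.8) / 10 = -0.28
Q10 factor = 2.0^-0.28 = 0.82359
t_adjusted = 8 * 0.82359 = 6.59 hours

6.59


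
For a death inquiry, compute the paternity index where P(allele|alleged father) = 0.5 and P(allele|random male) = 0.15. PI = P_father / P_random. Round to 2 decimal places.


Paternity Index calculation:
PI = P(allele|father) / P(allele|random)
PI = 0.5 / 0.15
PI = 3.33

3.33


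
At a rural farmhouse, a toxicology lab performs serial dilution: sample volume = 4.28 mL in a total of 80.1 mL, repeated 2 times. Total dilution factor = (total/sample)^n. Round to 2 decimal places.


Dilution factor calculation:
Single dilution = V_total / V_sample = 80.1 / 4.28 ≈ 18.714953
Number of dilutions = 2
Total DF = (80.1 / 4.28)^2 (full precision, rounded at the end) = 350.25

350.25


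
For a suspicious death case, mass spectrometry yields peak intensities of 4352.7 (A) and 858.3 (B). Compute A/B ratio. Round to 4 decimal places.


Spectral peak ratio:
Peak A = 4352.7 counts
Peak B = 858.3 counts
Ratio = 4352.7 / 858.3 = 5.0713

5.0713


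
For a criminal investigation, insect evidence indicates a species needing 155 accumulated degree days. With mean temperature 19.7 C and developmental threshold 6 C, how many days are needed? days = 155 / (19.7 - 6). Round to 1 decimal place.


Insect development time:
Effective temperature = avg_temp - T_base = 19.7 - 6 = 13.7 C
Days = ADD / effective_temp = 155 / 13.7 = 11.3 days

11.3


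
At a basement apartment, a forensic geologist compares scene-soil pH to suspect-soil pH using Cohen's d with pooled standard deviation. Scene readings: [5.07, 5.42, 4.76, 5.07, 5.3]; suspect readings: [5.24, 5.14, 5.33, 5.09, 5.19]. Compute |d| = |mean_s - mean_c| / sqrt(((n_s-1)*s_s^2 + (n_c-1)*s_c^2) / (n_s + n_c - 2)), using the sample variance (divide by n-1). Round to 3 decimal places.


Pooled-variance Cohen's d for soil pH comparison:
Scene mean = 25.62 / 5 = 5.124
Suspect mean = 25.99 / 5 = 5.198
Scene sample variance s_s^2 = 0.06423
Suspect sample variance s_c^2 = 0.00857
Pooled variance = ((n_s-1)*s_s^2 + (n_c-1)*s_c^2) / (n_s + n_c - 2) = 0.0364
Pooled SD = sqrt(0.0364) = 0.190788
Mean difference = -0.074
|d| = |-0.074| / 0.190788 = 0.388

0.388


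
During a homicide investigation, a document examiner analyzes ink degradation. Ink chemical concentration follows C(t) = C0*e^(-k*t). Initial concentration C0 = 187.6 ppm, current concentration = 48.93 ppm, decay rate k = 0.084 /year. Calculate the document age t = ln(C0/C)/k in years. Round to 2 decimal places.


Document age estimation:
C0/C = 187.6 / 48.93 = 3.834049
ln(C0/C) = 1.343921
t = 1.343921 / 0.084 = 16.00 years

16.00


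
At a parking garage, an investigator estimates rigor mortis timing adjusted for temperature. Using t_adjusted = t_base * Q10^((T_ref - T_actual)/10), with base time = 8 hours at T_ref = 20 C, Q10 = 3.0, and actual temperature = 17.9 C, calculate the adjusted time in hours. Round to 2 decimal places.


Rigor mortis time adjustment:
Exponent = (T_ref - T_actual) / 10 = (20 - 17.9) / 10 = 0.21
Q10 factor = 3.0^0.21 = 1.25949
t_adjusted = 8 * 1.25949 = 10.08 hours

10.08


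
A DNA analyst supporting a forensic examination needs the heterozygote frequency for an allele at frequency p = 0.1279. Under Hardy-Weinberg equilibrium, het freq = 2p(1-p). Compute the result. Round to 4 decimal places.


Hardy-Weinberg heterozygote frequency:
q = 1 - p = 1 - 0.1279 = 0.8721
2pq = 2 * 0.1279 * 0.8721 = 0.2231

0.2231


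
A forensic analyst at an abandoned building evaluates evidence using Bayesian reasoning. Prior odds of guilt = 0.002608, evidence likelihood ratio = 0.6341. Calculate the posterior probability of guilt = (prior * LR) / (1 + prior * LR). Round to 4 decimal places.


Bayesian evidence evaluation:
Posterior odds = prior_odds * LR = 0.002608 * 0.6341 = 0.001653733
Posterior probability = posterior_odds / (1 + posterior_odds)
= 0.001653733 / (1 + 0.001653733)
= 0.001653733 / 1.001653733
= 0.0017

0.0017


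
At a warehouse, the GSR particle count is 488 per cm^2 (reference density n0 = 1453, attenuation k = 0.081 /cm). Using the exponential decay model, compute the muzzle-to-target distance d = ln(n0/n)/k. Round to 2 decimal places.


GSR distance calculation:
n0/n = 1453 / 488 = 2.977459
ln(n0/n) = 1.09107
d = 1.09107 / 0.081 = 13.47 cm

13.47


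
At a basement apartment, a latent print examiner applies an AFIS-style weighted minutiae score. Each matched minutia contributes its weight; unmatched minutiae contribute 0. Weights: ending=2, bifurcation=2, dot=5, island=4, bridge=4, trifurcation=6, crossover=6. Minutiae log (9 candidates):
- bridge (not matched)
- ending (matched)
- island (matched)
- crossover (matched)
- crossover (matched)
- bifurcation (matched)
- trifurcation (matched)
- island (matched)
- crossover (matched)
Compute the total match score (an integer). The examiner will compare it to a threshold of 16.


Weighted minutiae match score:
  bridge: not matched, +0
  ending: matched, +2 (running total 2)
  island: matched, +4 (running total 6)
  crossover: matched, +6 (running total 12)
  crossover: matched, +6 (running total 18)
  bifurcation: matched, +2 (running total 20)
  trifurcation: matched, +6 (running total 26)
  island: matched, +4 (running total 30)
  crossover: matched, +6 (running total 36)
Total score = 36
Threshold = 16; verdict = identification

36


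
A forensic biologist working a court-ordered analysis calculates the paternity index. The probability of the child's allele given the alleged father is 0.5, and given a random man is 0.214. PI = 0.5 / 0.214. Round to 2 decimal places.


Paternity Index calculation:
PI = P(allele|father) / P(allele|random)
PI = 0.5 / 0.214
PI = 2.34

2.34


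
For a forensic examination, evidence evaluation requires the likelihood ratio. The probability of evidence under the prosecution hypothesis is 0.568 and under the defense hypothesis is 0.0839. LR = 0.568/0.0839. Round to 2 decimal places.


Likelihood ratio calculation:
LR = P(E|Hp) / P(E|Hd)
LR = 0.568 / 0.0839
LR = 6.77

6.77


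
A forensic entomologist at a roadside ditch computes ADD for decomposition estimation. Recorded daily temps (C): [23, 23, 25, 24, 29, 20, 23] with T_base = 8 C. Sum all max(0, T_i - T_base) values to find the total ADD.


Computing ADD day by day:
Day 1: max(0, 23 - 8) = 15
Day 2: max(0, 23 - 8) = 15
Day 3: max(0, 25 - 8) = 17
Day 4: max(0, 24 - 8) = 16
Day 5: max(0, 29 - 8) = 21
Day 6: max(0, 20 - 8) = 12
Day 7: max(0, 23 - 8) = 15
Total ADD = 111

111


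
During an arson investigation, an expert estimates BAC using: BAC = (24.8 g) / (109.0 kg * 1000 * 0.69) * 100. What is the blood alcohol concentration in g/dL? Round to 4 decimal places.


Applying the Widmark formula:
BAC = (dose_g / (body_wt * 1000 * r)) * 100
Denominator = 109.0 * 1000 * 0.69 = 75210
BAC = (24.8 / 75210) * 100
BAC = 0.0330 g/dL

0.0330


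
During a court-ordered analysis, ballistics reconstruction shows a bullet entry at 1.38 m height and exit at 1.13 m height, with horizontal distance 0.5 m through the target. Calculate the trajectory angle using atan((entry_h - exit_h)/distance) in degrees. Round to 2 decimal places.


Bullet trajectory angle:
Height difference = 1.38 - 1.13 = 0.25 m
angle = atan(0.25 / 0.5)
angle = atan(0.5)
angle = 26.57 degrees

26.57


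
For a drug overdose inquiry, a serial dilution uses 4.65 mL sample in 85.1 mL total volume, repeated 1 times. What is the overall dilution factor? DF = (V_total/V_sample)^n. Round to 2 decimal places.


Dilution factor calculation:
Single dilution = V_total / V_sample = 85.1 / 4.65 ≈ 18.301075
Number of dilutions = 1
Total DF = (85.1 / 4.65)^1 (full precision, rounded at the end) = 18.30

18.30


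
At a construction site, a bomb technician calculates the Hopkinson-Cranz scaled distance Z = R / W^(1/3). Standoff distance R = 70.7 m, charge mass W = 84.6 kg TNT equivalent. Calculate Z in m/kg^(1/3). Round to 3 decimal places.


Scaled distance calculation:
W^(1/3) = 84.6^(1/3) = 4.389922
Z = R / W^(1/3) = 70.7 / 4.389922
Z = 16.105 m/kg^(1/3)

16.105


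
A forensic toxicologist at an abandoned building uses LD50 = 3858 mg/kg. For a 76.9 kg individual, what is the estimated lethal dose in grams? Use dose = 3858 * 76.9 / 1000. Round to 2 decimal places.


Lethal dose calculation:
Lethal dose = LD50 * body_weight / 1000
= 3858 * 76.9 / 1000
= 296680.2 / 1000
= 296.68 g

296.68


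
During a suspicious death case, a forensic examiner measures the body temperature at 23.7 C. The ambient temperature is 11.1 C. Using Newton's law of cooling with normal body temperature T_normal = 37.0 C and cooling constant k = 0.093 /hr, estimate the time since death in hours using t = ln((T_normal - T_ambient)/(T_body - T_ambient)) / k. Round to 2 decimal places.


Using Newton's law of cooling:
t = ln((T_normal - T_ambient) / (T_body - T_ambient)) / k
T_normal - T_ambient = 25.9
T_body - T_ambient = 12.6
Ratio = 2.055556
ln(ratio) = 0.720546
t = 0.720546 / 0.093 = 7.75 hours

7.75


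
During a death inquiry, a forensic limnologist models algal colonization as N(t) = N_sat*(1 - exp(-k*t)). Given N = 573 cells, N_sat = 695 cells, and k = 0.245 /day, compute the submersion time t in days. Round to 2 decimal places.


PMSI from diatom colonization curve:
N / N_sat = 573 / 695 = 0.82446
1 - N/N_sat = 0.17554
ln(1 - N/N_sat) = -1.739888
t = -ln(1 - N/N_sat) / k = -(-1.739888) / 0.245 = 7.10 days

7.10


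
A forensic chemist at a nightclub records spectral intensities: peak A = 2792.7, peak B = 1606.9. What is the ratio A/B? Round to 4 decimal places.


Spectral peak ratio:
Peak A = 2792.7 counts
Peak B = 1606.9 counts
Ratio = 2792.7 / 1606.9 = 1.7379

1.7379


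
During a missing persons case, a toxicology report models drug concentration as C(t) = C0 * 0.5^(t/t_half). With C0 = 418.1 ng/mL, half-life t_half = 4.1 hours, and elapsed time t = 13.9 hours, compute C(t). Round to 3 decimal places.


Drug concentration decay:
Number of half-lives = t / t_half = 13.9 / 4.1 = 3.390244
Decay factor = 0.5^3.390244 = 0.09537507
C(t) = 418.1 * 0.09537507 = 39.876 ng/mL

39.876


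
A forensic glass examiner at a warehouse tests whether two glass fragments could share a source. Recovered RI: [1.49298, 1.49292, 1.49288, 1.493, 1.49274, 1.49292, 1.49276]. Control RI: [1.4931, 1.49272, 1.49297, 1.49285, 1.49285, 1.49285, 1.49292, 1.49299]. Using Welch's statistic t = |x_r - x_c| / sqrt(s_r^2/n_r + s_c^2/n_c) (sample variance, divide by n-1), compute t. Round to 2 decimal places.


Welch's t-criterion for glass RI comparison:
Recovered mean = sum / n_r = 10.4502 / 7 = 1.4928857
Control mean = sum / n_c = 11.94325 / 8 = 1.4929063
Recovered sample variance s_r^2 = 1.02286e-08
Control sample variance s_c^2 = 1.32839e-08
Welch SE (unpooled) = sqrt(s_r^2/n_r + s_c^2/n_c) = sqrt(1.46122e-09 + 1.66049e-09) = sqrt(3.12171e-09) = 5.58723e-05
|mean_r - mean_c| = 2.05357e-05
t = 2.05357e-05 / 5.58723e-05 = 0.37

0.37


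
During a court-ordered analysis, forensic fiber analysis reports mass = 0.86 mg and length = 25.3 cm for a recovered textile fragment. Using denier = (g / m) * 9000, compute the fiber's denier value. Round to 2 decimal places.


Denier calculation:
Mass in grams = 0.86 mg / 1000 = 0.00086 g
Length in meters = 25.3 cm / 100 = 0.253 m
Linear density = mass / length = 0.00086 / 0.253 = 0.00339921 g/m
Denier = (g/m) * 9000 = 0.00339921 * 9000 = 30.59

30.59


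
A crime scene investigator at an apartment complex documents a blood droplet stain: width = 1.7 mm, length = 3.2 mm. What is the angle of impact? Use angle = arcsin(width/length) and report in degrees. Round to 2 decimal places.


Blood spatter impact angle calculation:
width / length = 1.7 / 3.2 = 0.53125
angle = arcsin(0.53125)
angle = 32.09 degrees

32.09


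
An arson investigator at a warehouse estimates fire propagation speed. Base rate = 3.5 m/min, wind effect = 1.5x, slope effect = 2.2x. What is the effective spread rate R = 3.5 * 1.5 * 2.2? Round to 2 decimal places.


Fire spread rate calculation:
R = R0 * wind_factor * slope_factor
= 3.5 * 1.5 * 2.2
= 5.25 * 2.2
= 11.55 m/min

11.55


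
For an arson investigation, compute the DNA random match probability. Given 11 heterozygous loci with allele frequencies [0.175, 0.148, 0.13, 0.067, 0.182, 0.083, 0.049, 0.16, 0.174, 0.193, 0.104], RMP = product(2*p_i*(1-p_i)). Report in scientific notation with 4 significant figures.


Computing RMP for 11 loci:
Locus 1: 2 * 0.175 * 0.825 = 0.28875
Locus 2: 2 * 0.148 * 0.852 = 0.252192
Locus 3: 2 * 0.13 * 0.87 = 0.2262
Locus 4: 2 * 0.067 * 0.933 = 0.125022
Locus 5: 2 * 0.182 * 0.818 = 0.297752
Locus 6: 2 * 0.083 * 0.917 = 0.152222
Locus 7: 2 * 0.049 * 0.951 = 0.093198
Locus 8: 2 * 0.16 * 0.84 = 0.2688
Locus 9: 2 * 0.174 * 0.826 = 0.287448
Locus 10: 2 * 0.193 * 0.807 = 0.311502
Locus 11: 2 * 0.104 * 0.896 = 0.186368
RMP = 3.902e-08

3.902e-08


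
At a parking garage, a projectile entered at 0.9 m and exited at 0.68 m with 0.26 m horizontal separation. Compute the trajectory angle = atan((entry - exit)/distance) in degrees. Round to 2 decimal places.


Bullet trajectory angle:
Height difference = 0.9 - 0.68 = 0.22 m
angle = atan(0.22 / 0.26)
angle = atan(0.846154)
angle = 40.24 degrees

40.24


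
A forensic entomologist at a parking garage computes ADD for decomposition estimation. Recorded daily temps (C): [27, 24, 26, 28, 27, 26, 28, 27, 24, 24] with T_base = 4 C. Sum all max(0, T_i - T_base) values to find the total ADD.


Computing ADD day by day:
Day 1: max(0, 27 - 4) = 23
Day 2: max(0, 24 - 4) = 20
Day 3: max(0, 26 - 4) = 22
Day 4: max(0, 28 - 4) = 24
Day 5: max(0, 27 - 4) = 23
Day 6: max(0, 26 - 4) = 22
Day 7: max(0, 28 - 4) = 24
Day 8: max(0, 27 - 4) = 23
Day 9: max(0, 24 - 4) = 20
Day 10: max(0, 24 - 4) = 20
Total ADD = 221

221


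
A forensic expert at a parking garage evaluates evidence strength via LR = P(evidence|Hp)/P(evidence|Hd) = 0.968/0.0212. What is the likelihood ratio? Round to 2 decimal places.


Likelihood ratio calculation:
LR = P(E|Hp) / P(E|Hd)
LR = 0.968 / 0.0212
LR = 45.66

45.66


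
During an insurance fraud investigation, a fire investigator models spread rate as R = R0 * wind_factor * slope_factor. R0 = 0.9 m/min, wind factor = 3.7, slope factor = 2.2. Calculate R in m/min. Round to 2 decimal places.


Fire spread rate calculation:
R = R0 * wind_factor * slope_factor
= 0.9 * 3.7 * 2.2
= 3.33 * 2.2
= 7.33 m/min

7.33


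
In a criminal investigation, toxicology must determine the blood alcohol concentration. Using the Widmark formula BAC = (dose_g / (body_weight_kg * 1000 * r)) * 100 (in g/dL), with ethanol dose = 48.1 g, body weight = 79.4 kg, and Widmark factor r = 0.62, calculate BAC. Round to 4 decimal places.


Applying the Widmark formula:
BAC = (dose_g / (body_wt * 1000 * r)) * 100
Denominator = 79.4 * 1000 * 0.62 = 49228
BAC = (48.1 / 49228) * 100
BAC = 0.0977 g/dL

0.0977


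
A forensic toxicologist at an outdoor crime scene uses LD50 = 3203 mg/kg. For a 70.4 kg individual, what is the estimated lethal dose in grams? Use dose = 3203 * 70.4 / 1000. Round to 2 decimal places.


Lethal dose calculation:
Lethal dose = LD50 * body_weight / 1000
= 3203 * 70.4 / 1000
= 225491.2 / 1000
= 225.49 g

225.49


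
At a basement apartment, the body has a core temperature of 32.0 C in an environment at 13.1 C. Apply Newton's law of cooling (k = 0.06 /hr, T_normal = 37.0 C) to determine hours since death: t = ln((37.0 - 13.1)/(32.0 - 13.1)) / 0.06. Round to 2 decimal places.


Using Newton's law of cooling:
t = ln((T_normal - T_ambient) / (T_body - T_ambient)) / k
T_normal - T_ambient = 23.9
T_body - T_ambient = 18.9
Ratio = 1.26455
ln(ratio) = 0.234716
t = 0.234716 / 0.06 = 3.91 hours

3.91


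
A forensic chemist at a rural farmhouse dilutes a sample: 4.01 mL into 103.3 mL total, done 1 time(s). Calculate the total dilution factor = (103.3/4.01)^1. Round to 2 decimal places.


Dilution factor calculation:
Single dilution = V_total / V_sample = 103.3 / 4.01 ≈ 25.760599
Number of dilutions = 1
Total DF = (103.3 / 4.01)^1 (full precision, rounded at the end) = 25.76

25.76


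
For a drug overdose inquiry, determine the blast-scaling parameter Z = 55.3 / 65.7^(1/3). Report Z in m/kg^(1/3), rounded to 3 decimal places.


Scaled distance calculation:
W^(1/3) = 65.7^(1/3) = 4.035108
Z = R / W^(1/3) = 55.3 / 4.035108
Z = 13.705 m/kg^(1/3)

13.705


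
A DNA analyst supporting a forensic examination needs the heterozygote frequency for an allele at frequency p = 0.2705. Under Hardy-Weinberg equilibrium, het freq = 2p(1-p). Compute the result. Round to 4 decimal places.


Hardy-Weinberg heterozygote frequency:
q = 1 - p = 1 - 0.2705 = 0.7295
2pq = 2 * 0.2705 * 0.7295 = 0.3947

0.3947


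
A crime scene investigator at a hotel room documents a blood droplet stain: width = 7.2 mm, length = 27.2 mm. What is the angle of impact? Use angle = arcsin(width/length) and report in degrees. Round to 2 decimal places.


Blood spatter impact angle calculation:
width / length = 7.2 / 27.2 = 0.264706
angle = arcsin(0.264706)
angle = 15.35 degrees

15.35


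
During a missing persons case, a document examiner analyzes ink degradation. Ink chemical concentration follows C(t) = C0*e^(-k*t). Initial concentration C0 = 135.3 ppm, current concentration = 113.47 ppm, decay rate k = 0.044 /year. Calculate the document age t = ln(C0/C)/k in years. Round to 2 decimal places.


Document age estimation:
C0/C = 135.3 / 113.47 = 1.192386
ln(C0/C) = 0.175956
t = 0.175956 / 0.044 = 4.00 years

4.00


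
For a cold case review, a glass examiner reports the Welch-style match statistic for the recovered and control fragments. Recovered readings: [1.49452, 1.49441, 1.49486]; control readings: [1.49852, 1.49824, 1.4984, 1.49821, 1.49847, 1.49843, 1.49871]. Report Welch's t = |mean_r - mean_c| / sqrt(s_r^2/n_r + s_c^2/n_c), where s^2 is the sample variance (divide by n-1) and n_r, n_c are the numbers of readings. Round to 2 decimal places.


Welch's t-criterion for glass RI comparison:
Recovered mean = sum / n_r = 4.48379 / 3 = 1.4945967
Control mean = sum / n_c = 10.48898 / 7 = 1.4984257
Recovered sample variance s_r^2 = 5.50333e-08
Control sample variance s_c^2 = 2.88952e-08
Welch SE (unpooled) = sqrt(s_r^2/n_r + s_c^2/n_c) = sqrt(1.83444e-08 + 4.12789e-09) = sqrt(2.24723e-08) = 0.000149908
|mean_r - mean_c| = 0.00382905
t = 0.00382905 / 0.000149908 = 25.54

25.54


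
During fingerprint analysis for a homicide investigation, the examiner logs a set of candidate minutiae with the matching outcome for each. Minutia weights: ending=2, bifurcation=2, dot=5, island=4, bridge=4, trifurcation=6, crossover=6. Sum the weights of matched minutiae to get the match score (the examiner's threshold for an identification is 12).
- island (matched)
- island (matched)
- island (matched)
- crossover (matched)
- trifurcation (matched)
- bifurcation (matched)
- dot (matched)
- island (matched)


Weighted minutiae match score:
  island: matched, +4 (running total 4)
  island: matched, +4 (running total 8)
  island: matched, +4 (running total 12)
  crossover: matched, +6 (running total 18)
  trifurcation: matched, +6 (running total 24)
  bifurcation: matched, +2 (running total 26)
  dot: matched, +5 (running total 31)
  island: matched, +4 (running total 35)
Total score = 35
Threshold = 12; verdict = identification

35


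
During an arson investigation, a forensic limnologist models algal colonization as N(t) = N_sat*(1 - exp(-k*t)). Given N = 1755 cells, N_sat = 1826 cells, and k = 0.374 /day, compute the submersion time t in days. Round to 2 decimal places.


PMSI from diatom colonization curve:
N / N_sat = 1755 / 1826 = 0.961117
1 - N/N_sat = 0.038883
ln(1 - N/N_sat) = -3.247198
t = -ln(1 - N/N_sat) / k = -(-3.247198) / 0.374 = 8.68 days

8.68


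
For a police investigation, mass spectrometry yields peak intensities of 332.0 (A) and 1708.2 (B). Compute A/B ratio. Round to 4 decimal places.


Spectral peak ratio:
Peak A = 332.0 counts
Peak B = 1708.2 counts
Ratio = 332.0 / 1708.2 = 0.1944

0.1944


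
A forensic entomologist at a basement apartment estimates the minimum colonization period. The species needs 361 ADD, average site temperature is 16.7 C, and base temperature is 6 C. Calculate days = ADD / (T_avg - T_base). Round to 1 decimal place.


Insect development time:
Effective temperature = avg_temp - T_base = 16.7 - 6 = 10.7 C
Days = ADD / effective_temp = 361 / 10.7 = 33.7 days

33.7


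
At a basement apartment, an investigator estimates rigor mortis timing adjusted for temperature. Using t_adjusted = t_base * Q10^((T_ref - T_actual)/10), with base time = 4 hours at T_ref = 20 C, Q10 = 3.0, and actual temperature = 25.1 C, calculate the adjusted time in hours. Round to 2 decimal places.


Rigor mortis time adjustment:
Exponent = (T_ref - T_actual) / 10 = (20 - 25.1) / 10 = -0.51
Q10 factor = 3.0^-0.51 = 0.57104
t_adjusted = 4 * 0.57104 = 2.28 hours

2.28


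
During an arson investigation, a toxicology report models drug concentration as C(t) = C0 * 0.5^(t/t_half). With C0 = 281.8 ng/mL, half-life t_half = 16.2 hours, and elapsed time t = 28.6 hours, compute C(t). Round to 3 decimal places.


Drug concentration decay:
Number of half-lives = t / t_half = 28.6 / 16.2 = 1.765432
Decay factor = 0.5^1.765432 = 0.29413859
C(t) = 281.8 * 0.29413859 = 82.888 ng/mL

82.888


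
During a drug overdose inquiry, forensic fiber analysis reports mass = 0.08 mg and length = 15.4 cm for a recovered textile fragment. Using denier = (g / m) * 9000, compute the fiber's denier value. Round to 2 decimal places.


Denier calculation:
Mass in grams = 0.08 mg / 1000 = 0.00008 g
Length in meters = 15.4 cm / 100 = 0.154 m
Linear density = mass / length = 0.00008 / 0.154 = 0.00051948 g/m
Denier = (g/m) * 9000 = 0.00051948 * 9000 = 4.68

4.68


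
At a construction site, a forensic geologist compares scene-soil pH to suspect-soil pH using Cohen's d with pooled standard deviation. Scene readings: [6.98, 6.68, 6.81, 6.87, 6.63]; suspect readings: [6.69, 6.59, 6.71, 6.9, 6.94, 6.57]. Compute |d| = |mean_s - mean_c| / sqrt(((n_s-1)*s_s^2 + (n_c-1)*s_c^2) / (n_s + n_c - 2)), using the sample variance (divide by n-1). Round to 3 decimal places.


Pooled-variance Cohen's d for soil pH comparison:
Scene mean = 33.97 / 5 = 6.794
Suspect mean = 40.4 / 6 = 6.733333
Scene sample variance s_s^2 = 0.02013
Suspect sample variance s_c^2 = 0.024027
Pooled variance = ((n_s-1)*s_s^2 + (n_c-1)*s_c^2) / (n_s + n_c - 2) = 0.022295
Pooled SD = sqrt(0.022295) = 0.149315
Mean difference = 0.060667
|d| = |0.060667| / 0.149315 = 0.406

0.406


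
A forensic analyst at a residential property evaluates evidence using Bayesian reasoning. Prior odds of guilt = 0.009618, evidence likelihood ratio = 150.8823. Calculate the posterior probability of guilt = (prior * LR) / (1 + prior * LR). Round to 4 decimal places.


Bayesian evidence evaluation:
Posterior odds = prior_odds * LR = 0.009618 * 150.8823 = 1.451186
Posterior probability = posterior_odds / (1 + posterior_odds)
= 1.451186 / (1 + 1.451186)
= 1.451186 / 2.451186
= 0.5920

0.5920


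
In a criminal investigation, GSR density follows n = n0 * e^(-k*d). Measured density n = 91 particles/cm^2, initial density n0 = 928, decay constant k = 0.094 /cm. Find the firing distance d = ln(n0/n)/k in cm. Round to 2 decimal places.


GSR distance calculation:
n0/n = 928 / 91 = 10.197802
ln(n0/n) = 2.322172
d = 2.322172 / 0.094 = 24.70 cm

24.70


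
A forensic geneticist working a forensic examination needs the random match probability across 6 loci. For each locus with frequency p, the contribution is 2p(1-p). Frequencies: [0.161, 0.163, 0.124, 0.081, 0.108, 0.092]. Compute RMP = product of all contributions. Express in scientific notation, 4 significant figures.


Computing RMP for 6 loci:
Locus 1: 2 * 0.161 * 0.839 = 0.270158
Locus 2: 2 * 0.163 * 0.837 = 0.272862
Locus 3: 2 * 0.124 * 0.876 = 0.217248
Locus 4: 2 * 0.081 * 0.919 = 0.148878
Locus 5: 2 * 0.108 * 0.892 = 0.192672
Locus 6: 2 * 0.092 * 0.908 = 0.167072
RMP = 7.675e-05

7.675e-05


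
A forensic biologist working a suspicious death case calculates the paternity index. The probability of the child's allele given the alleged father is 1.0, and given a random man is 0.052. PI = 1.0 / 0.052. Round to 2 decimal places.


Paternity Index calculation:
PI = P(allele|father) / P(allele|random)
PI = 1.0 / 0.052
PI = 19.23

19.23


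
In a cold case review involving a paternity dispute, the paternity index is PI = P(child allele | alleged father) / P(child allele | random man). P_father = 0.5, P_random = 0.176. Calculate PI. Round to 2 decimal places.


Paternity Index calculation:
PI = P(allele|father) / P(allele|random)
PI = 0.5 / 0.176
PI = 2.84

2.84


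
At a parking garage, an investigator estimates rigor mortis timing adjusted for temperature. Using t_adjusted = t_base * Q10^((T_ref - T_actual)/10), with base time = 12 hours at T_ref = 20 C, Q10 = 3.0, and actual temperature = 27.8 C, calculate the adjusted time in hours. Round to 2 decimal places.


Rigor mortis time adjustment:
Exponent = (T_ref - T_actual) / 10 = (20 - 27.8) / 10 = -0.78
Q10 factor = 3.0^-0.78 = 0.42447
t_adjusted = 12 * 0.42447 = 5.09 hours

5.09


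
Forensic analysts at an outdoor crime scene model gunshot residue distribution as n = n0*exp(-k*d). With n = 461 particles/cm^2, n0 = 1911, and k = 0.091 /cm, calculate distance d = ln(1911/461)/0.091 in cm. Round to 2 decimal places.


GSR distance calculation:
n0/n = 1911 / 461 = 4.145336
ln(n0/n) = 1.421984
d = 1.421984 / 0.091 = 15.63 cm

15.63


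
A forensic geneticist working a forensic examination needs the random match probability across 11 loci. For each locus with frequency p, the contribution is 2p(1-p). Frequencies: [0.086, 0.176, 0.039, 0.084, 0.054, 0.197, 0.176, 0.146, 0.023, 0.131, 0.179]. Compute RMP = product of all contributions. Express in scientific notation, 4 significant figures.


Computing RMP for 11 loci:
Locus 1: 2 * 0.086 * 0.914 = 0.157208
Locus 2: 2 * 0.176 * 0.824 = 0.290048
Locus 3: 2 * 0.039 * 0.961 = 0.074958
Locus 4: 2 * 0.084 * 0.916 = 0.153888
Locus 5: 2 * 0.054 * 0.946 = 0.102168
Locus 6: 2 * 0.197 * 0.803 = 0.316382
Locus 7: 2 * 0.176 * 0.824 = 0.290048
Locus 8: 2 * 0.146 * 0.854 = 0.249368
Locus 9: 2 * 0.023 * 0.977 = 0.044942
Locus 10: 2 * 0.131 * 0.869 = 0.227678
Locus 11: 2 * 0.179 * 0.821 = 0.293918
RMP = 3.698e-09

3.698e-09


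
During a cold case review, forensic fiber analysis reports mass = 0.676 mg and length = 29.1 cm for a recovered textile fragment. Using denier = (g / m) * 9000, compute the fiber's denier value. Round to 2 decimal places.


Denier calculation:
Mass in grams = 0.676 mg / 1000 = 0.000676 g
Length in meters = 29.1 cm / 100 = 0.291 m
Linear density = mass / length = 0.000676 / 0.291 = 0.00232302 g/m
Denier = (g/m) * 9000 = 0.00232302 * 9000 = 20.91

20.91


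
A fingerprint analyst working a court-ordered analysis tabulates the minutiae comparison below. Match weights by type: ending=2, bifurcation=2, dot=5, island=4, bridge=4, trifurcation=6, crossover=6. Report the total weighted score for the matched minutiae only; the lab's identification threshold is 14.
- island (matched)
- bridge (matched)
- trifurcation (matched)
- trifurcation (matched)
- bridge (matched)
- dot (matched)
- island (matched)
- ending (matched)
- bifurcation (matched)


Weighted minutiae match score:
  island: matched, +4 (running total 4)
  bridge: matched, +4 (running total 8)
  trifurcation: matched, +6 (running total 14)
  trifurcation: matched, +6 (running total 20)
  bridge: matched, +4 (running total 24)
  dot: matched, +5 (running total 29)
  island: matched, +4 (running total 33)
  ending: matched, +2 (running total 35)
  bifurcation: matched, +2 (running total 37)
Total score = 37
Threshold = 14; verdict = identification

37


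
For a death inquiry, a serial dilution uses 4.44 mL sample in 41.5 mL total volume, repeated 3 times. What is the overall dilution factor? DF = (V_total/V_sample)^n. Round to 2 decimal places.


Dilution factor calculation:
Single dilution = V_total / V_sample = 41.5 / 4.44 ≈ 9.346847
Number of dilutions = 3
Total DF = (41.5 / 4.44)^3 (full precision, rounded at the end) = 816.57

816.57


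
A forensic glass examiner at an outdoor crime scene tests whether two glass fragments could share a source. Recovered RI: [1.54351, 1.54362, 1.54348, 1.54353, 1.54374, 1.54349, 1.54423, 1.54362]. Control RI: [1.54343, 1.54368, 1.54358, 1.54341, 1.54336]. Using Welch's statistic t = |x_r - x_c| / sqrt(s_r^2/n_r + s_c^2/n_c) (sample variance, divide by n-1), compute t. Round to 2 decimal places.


Welch's t-criterion for glass RI comparison:
Recovered mean = sum / n_r = 12.34922 / 8 = 1.5436525
Control mean = sum / n_c = 7.71746 / 5 = 1.543492
Recovered sample variance s_r^2 = 6.21071e-08
Control sample variance s_c^2 = 1.777e-08
Welch SE (unpooled) = sqrt(s_r^2/n_r + s_c^2/n_c) = sqrt(7.76339e-09 + 3.554e-09) = sqrt(1.13174e-08) = 0.000106383
|mean_r - mean_c| = 0.0001605
t = 0.0001605 / 0.000106383 = 1.51

1.51


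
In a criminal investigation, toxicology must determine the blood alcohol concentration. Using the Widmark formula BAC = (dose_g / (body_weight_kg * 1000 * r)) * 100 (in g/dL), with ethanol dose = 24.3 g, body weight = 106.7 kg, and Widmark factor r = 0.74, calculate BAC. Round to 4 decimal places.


Applying the Widmark formula:
BAC = (dose_g / (body_wt * 1000 * r)) * 100
Denominator = 106.7 * 1000 * 0.74 = 78958
BAC = (24.3 / 78958) * 100
BAC = 0.0308 g/dL

0.0308


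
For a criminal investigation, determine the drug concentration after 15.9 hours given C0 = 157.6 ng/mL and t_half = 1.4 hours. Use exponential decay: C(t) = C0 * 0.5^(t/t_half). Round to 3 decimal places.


Drug concentration decay:
Number of half-lives = t / t_half = 15.9 / 1.4 = 11.357143
Decay factor = 0.5^11.357143 = 0.00038121
C(t) = 157.6 * 0.00038121 = 0.060 ng/mL

0.060


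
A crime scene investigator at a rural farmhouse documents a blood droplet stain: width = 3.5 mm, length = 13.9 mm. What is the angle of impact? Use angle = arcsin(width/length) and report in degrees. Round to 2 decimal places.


Blood spatter impact angle calculation:
width / length = 3.5 / 13.9 = 0.251799
angle = arcsin(0.251799)
angle = 14.58 degrees

14.58


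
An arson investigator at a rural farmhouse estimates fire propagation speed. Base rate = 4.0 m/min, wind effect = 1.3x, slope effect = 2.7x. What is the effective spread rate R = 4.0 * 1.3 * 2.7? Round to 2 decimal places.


Fire spread rate calculation:
R = R0 * wind_factor * slope_factor
= 4.0 * 1.3 * 2.7
= 5.2 * 2.7
= 14.04 m/min

14.04


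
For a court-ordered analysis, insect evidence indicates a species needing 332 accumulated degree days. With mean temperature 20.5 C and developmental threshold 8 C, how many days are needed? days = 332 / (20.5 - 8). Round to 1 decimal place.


Insect development time:
Effective temperature = avg_temp - T_base = 20.5 - 8 = 12.5 C
Days = ADD / effective_temp = 332 / 12.5 = 26.6 days

26.6


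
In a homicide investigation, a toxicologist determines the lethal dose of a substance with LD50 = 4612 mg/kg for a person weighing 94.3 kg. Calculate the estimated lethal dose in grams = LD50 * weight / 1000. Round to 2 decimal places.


Lethal dose calculation:
Lethal dose = LD50 * body_weight / 1000
= 4612 * 94.3 / 1000
= 434911.6 / 1000
= 434.91 g

434.91


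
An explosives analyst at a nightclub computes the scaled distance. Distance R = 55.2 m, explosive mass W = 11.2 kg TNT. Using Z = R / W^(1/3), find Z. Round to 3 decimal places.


Scaled distance calculation:
W^(1/3) = 11.2^(1/3) = 2.237378
Z = R / W^(1/3) = 55.2 / 2.237378
Z = 24.672 m/kg^(1/3)

24.672


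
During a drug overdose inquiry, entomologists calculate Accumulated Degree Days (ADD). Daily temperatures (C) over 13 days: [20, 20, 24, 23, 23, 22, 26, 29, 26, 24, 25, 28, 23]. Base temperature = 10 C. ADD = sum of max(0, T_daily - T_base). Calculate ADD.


Computing ADD day by day:
Day 1: max(0, 20 - 10) = 10
Day 2: max(0, 20 - 10) = 10
Day 3: max(0, 24 - 10) = 14
Day 4: max(0, 23 - 10) = 13
Day 5: max(0, 23 - 10) = 13
Day 6: max(0, 22 - 10) = 12
Day 7: max(0, 26 - 10) = 16
Day 8: max(0, 29 - 10) = 19
Day 9: max(0, 26 - 10) = 16
Day 10: max(0, 24 - 10) = 14
Day 11: max(0, 25 - 10) = 15
Day 12: max(0, 28 - 10) = 18
Day 13: max(0, 23 - 10) = 13
Total ADD = 183

183


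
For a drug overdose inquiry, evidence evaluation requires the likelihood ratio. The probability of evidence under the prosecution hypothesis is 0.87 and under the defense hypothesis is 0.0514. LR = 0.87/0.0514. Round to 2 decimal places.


Likelihood ratio calculation:
LR = P(E|Hp) / P(E|Hd)
LR = 0.87 / 0.0514
LR = 16.93

16.93


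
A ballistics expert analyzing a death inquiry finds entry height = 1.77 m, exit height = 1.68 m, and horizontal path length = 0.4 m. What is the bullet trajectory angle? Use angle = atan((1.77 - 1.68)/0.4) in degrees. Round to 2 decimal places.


Bullet trajectory angle:
Height difference = 1.77 - 1.68 = 0.09 m
angle = atan(0.09 / 0.4)
angle = atan(0.225)
angle = 12.68 degrees

12.68
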